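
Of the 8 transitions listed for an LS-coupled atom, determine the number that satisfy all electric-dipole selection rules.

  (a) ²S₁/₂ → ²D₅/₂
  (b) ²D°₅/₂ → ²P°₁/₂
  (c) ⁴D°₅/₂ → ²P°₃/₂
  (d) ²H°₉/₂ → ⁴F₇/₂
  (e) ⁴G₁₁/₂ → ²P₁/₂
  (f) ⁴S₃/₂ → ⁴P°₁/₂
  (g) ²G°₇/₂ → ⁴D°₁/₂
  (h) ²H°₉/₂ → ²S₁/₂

1

(a) forbidden (parity, ΔL, ΔJ fail)
(b) forbidden (parity, ΔJ fail)
(c) forbidden (parity, ΔS fail)
(d) forbidden (ΔS, ΔL fail)
(e) forbidden (parity, ΔS, ΔL, ΔJ fail)
(f) allowed
(g) forbidden (parity, ΔS, ΔL, ΔJ fail)
(h) forbidden (ΔL, ΔJ fail)
Total allowed: 1 of 8.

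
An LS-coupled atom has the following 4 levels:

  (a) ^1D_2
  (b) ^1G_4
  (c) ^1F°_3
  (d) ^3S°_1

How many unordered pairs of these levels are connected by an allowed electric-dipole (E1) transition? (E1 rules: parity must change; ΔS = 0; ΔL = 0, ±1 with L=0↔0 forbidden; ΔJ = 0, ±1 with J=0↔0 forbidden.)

(a)–(b): forbidden (parity, ΔL, ΔJ).
(a)–(c): allowed.
(a)–(d): forbidden (ΔS, ΔL).
(b)–(c): allowed.
(b)–(d): forbidden (ΔS, ΔL, ΔJ).
(c)–(d): forbidden (parity, ΔS, ΔL, ΔJ).
Allowed pairs: 2 of 6.

2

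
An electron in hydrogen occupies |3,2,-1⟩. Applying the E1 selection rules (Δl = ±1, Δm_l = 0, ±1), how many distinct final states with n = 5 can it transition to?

5

E1 requires Δl = ±1, so l_f ∈ {1, 3}; with 0 ≤ l_f ≤ n_f−1 = 4, the allowed l_f values are {1, 3}.
For l_f = 1: m_f ∈ {m_i−1, m_i, m_i+1} ∩ [−1, 1] = {-1, 0} → 2 states.
For l_f = 3: m_f ∈ {m_i−1, m_i, m_i+1} ∩ [−3, 3] = {-2, -1, 0} → 3 states.
Total: 5.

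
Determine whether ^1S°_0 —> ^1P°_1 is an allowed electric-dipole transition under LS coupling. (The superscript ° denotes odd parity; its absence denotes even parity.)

forbidden

Initial level: S=0, L=0, J=0, parity odd. Final level: S=0, L=1, J=1, parity odd.
Parity must change: odd → odd — violated.
ΔS = 0: S: 0 → 0 — satisfied.
ΔL = 0, ±1 (not L=0↔0): L: 0 → 1, ΔL = +1 — satisfied.
ΔJ = 0, ±1 (not J=0↔0): J: 0 → 1, ΔJ = +1 — satisfied.
Rule(s) violated: parity.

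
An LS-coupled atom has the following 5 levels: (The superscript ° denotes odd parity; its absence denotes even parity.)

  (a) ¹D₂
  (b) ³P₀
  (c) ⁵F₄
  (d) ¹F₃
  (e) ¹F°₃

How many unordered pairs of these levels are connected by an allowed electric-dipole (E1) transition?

(a)–(b): forbidden (parity, ΔS, ΔJ).
(a)–(c): forbidden (parity, ΔS, ΔJ).
(a)–(d): forbidden (parity).
(a)–(e): allowed.
(b)–(c): forbidden (parity, ΔS, ΔL, ΔJ).
(b)–(d): forbidden (parity, ΔS, ΔL, ΔJ).
(b)–(e): forbidden (ΔS, ΔL, ΔJ).
(c)–(d): forbidden (parity, ΔS).
(c)–(e): forbidden (ΔS).
(d)–(e): allowed.
Allowed pairs: 2 of 10.

2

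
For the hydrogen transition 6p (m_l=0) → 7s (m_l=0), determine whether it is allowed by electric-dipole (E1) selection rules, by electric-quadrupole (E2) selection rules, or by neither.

E1

Δl = 0 − 1 = -1; l_i + l_f = 1.
Δm_l = +0.
E1 (Δl = ±1, |Δm_l| ≤ 1): satisfied.
E2 (Δl = 0,±2, l_i+l_f ≥ 2, |Δm_l| ≤ 2): not satisfied.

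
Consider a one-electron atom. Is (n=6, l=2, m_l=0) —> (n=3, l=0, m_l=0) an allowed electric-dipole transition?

l: 2 → 0 (Δl = -2). Δl = ±1 ✗.
m_l: 0 → 0 (Δm_l = +0). |Δm_l| ≤ 1 ✓.
The transition is electric-dipole forbidden.

forbidden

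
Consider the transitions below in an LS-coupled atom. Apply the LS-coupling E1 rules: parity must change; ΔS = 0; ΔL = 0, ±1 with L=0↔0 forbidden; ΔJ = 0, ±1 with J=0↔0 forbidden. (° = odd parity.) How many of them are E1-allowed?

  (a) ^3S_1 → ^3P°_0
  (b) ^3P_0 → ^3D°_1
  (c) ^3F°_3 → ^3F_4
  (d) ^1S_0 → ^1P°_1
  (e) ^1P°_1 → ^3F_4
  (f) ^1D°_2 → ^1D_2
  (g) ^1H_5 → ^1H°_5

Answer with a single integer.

6

(a) allowed
(b) allowed
(c) allowed
(d) allowed
(e) forbidden (ΔS, ΔL, ΔJ fail)
(f) allowed
(g) allowed
Total allowed: 6 of 7.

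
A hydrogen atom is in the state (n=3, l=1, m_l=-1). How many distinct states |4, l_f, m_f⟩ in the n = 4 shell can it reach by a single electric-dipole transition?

4

E1 requires Δl = ±1, so l_f ∈ {0, 2}; with 0 ≤ l_f ≤ n_f−1 = 3, the allowed l_f values are {0, 2}.
For l_f = 0: m_f ∈ {m_i−1, m_i, m_i+1} ∩ [−0, 0] = {0} → 1 state.
For l_f = 2: m_f ∈ {m_i−1, m_i, m_i+1} ∩ [−2, 2] = {-2, -1, 0} → 3 states.
Total: 4.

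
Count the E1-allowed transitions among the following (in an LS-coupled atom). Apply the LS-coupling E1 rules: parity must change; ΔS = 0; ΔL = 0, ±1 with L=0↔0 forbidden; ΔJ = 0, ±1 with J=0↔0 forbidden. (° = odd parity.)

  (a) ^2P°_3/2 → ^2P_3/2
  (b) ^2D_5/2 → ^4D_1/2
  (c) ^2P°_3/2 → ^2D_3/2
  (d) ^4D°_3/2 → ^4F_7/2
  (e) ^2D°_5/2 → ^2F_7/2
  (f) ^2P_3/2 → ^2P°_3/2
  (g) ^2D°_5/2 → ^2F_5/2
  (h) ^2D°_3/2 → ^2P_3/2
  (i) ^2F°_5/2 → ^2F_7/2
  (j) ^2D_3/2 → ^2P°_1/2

8

(a) allowed
(b) forbidden (parity, ΔS, ΔJ fail)
(c) allowed
(d) forbidden (ΔJ fails)
(e) allowed
(f) allowed
(g) allowed
(h) allowed
(i) allowed
(j) allowed
Total allowed: 8 of 10.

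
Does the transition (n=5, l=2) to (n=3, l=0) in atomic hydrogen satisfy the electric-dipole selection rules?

Initial l = 2, final l = 0, so Δl = -2. E1 requires Δl = ±1: ✗.
The transition is electric-dipole forbidden.

forbidden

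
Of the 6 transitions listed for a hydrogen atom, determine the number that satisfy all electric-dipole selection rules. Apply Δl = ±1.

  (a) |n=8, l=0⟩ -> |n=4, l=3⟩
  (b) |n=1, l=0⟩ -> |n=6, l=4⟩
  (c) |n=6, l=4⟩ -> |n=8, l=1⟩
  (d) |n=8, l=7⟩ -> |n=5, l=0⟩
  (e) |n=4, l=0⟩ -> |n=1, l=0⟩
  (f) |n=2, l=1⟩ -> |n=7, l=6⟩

0

(a) forbidden — Δl = +3 (E1 requires Δl = ±1)
(b) forbidden — Δl = +4 (E1 requires Δl = ±1)
(c) forbidden — Δl = -3 (E1 requires Δl = ±1)
(d) forbidden — Δl = -7 (E1 requires Δl = ±1)
(e) forbidden — Δl = +0 (E1 requires Δl = ±1)
(f) forbidden — Δl = +5 (E1 requires Δl = ±1)
Total allowed: 0 of 6.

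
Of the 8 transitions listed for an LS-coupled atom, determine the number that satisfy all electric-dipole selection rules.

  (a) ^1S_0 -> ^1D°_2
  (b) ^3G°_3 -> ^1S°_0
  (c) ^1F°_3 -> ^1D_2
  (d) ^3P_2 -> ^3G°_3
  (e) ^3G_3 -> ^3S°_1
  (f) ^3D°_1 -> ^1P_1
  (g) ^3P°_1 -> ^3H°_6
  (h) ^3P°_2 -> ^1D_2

(a) forbidden (ΔL, ΔJ fail)
(b) forbidden (parity, ΔS, ΔL, ΔJ fail)
(c) allowed
(d) forbidden (ΔL fails)
(e) forbidden (ΔL, ΔJ fail)
(f) forbidden (ΔS fails)
(g) forbidden (parity, ΔL, ΔJ fail)
(h) forbidden (ΔS fails)
Total allowed: 1 of 8.

1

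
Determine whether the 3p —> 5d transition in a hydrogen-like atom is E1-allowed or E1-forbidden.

Initial l = 1, final l = 2, so Δl = +1. E1 requires Δl = ±1: passes.
All E1 selection rules are satisfied.

allowed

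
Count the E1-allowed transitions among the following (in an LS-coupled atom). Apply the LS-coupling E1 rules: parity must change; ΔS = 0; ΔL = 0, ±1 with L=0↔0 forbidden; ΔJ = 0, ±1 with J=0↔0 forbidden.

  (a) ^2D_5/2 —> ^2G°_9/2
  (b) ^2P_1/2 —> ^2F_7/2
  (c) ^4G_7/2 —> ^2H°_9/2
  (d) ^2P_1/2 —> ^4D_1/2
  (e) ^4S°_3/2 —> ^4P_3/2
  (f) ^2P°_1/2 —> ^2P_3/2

2

(a) forbidden (ΔL, ΔJ fail)
(b) forbidden (parity, ΔL, ΔJ fail)
(c) forbidden (ΔS fails)
(d) forbidden (parity, ΔS fail)
(e) allowed
(f) allowed
Total allowed: 2 of 6.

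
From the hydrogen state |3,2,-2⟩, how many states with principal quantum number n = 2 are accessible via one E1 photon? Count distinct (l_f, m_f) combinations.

E1 requires Δl = ±1, so l_f ∈ {1, 3}; with 0 ≤ l_f ≤ n_f−1 = 1, the allowed l_f values are {1}.
For l_f = 1: m_f ∈ {m_i−1, m_i, m_i+1} ∩ [−1, 1] = {-1} → 1 state.
Total: 1.

1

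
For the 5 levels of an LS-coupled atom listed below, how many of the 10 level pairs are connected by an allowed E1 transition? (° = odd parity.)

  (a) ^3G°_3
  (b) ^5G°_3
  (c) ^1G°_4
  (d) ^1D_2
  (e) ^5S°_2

(a)–(b): forbidden (parity, ΔS).
(a)–(c): forbidden (parity, ΔS).
(a)–(d): forbidden (ΔS, ΔL).
(a)–(e): forbidden (parity, ΔS, ΔL).
(b)–(c): forbidden (parity, ΔS).
(b)–(d): forbidden (ΔS, ΔL).
(b)–(e): forbidden (parity, ΔL).
(c)–(d): forbidden (ΔL, ΔJ).
(c)–(e): forbidden (parity, ΔS, ΔL, ΔJ).
(d)–(e): forbidden (ΔS, ΔL).
Allowed pairs: 0 of 10.

0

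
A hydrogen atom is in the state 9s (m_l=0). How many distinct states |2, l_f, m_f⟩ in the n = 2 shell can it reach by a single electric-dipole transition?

3

E1 requires Δl = ±1, so l_f ∈ {-1, 1}; with 0 ≤ l_f ≤ n_f−1 = 1, the allowed l_f values are {1}.
For l_f = 1: m_f ∈ {m_i−1, m_i, m_i+1} ∩ [−1, 1] = {-1, 0, 1} → 3 states.
Total: 3.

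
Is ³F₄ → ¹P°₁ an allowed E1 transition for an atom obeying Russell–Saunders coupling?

forbidden

Parity must change: even → odd — satisfied.
ΔS = 0: S: 1 → 0 — violated.
ΔL = 0, ±1 (not L=0↔0): L: 3 → 1, ΔL = -2 — violated.
ΔJ = 0, ±1 (not J=0↔0): J: 4 → 1, ΔJ = -3 — violated.
Rule(s) violated: ΔS, ΔL, ΔJ.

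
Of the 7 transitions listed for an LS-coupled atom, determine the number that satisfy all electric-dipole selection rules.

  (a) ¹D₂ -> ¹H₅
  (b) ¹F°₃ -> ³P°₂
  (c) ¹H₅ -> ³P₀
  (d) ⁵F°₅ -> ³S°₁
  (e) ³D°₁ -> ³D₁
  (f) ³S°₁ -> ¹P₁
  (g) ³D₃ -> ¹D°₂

(a) forbidden (parity, ΔL, ΔJ fail)
(b) forbidden (parity, ΔS, ΔL fail)
(c) forbidden (parity, ΔS, ΔL, ΔJ fail)
(d) forbidden (parity, ΔS, ΔL, ΔJ fail)
(e) allowed
(f) forbidden (ΔS fails)
(g) forbidden (ΔS fails)
Total allowed: 1 of 7.

1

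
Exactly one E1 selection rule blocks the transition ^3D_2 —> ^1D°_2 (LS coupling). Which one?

Reading off the term symbols: S 1→0, L 2→2, J 2→2, parity even→odd.
ΔJ = 0, ±1 (not J=0↔0): J: 2 → 2, ΔJ = +0 — ok.
ΔL = 0, ±1 (not L=0↔0): L: 2 → 2, ΔL = +0 — ok.
Parity must change: even → odd — ok.
ΔS = 0: S: 1 → 0 — fails.

the ΔS = 0 rule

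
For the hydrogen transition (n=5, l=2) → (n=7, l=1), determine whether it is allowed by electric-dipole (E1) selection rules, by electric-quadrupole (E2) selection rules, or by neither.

Δl = 1 − 2 = -1; l_i + l_f = 3.
E1 (Δl = ±1): satisfied.
E2 (Δl = 0,±2, l_i+l_f ≥ 2): not satisfied.

E1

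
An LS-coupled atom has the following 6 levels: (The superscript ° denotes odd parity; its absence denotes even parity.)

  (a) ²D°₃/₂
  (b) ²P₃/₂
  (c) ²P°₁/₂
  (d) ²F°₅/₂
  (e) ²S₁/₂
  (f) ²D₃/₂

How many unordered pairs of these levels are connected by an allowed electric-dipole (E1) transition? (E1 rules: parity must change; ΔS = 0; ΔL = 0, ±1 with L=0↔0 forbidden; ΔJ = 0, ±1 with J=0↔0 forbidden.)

(a)–(b): allowed.
(a)–(c): forbidden (parity).
(a)–(d): forbidden (parity).
(a)–(e): forbidden (ΔL).
(a)–(f): allowed.
(b)–(c): allowed.
(b)–(d): forbidden (ΔL).
(b)–(e): forbidden (parity).
(b)–(f): forbidden (parity).
(c)–(d): forbidden (parity, ΔL, ΔJ).
(c)–(e): allowed.
(c)–(f): allowed.
(d)–(e): forbidden (ΔL, ΔJ).
(d)–(f): allowed.
(e)–(f): forbidden (parity, ΔL).
Allowed pairs: 6 of 15.

6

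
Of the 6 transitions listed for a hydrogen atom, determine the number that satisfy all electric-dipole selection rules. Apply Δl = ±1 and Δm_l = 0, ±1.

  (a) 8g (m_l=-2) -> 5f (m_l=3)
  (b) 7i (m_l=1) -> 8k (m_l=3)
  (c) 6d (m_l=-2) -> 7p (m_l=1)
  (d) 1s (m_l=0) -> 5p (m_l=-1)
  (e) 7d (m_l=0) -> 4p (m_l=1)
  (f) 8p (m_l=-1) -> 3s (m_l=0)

(a) forbidden — Δm_l = +5 (E1 requires Δm_l = 0, ±1)
(b) forbidden — Δm_l = +2 (E1 requires Δm_l = 0, ±1)
(c) forbidden — Δm_l = +3 (E1 requires Δm_l = 0, ±1)
(d) allowed
(e) allowed
(f) allowed
Total allowed: 3 of 6.

3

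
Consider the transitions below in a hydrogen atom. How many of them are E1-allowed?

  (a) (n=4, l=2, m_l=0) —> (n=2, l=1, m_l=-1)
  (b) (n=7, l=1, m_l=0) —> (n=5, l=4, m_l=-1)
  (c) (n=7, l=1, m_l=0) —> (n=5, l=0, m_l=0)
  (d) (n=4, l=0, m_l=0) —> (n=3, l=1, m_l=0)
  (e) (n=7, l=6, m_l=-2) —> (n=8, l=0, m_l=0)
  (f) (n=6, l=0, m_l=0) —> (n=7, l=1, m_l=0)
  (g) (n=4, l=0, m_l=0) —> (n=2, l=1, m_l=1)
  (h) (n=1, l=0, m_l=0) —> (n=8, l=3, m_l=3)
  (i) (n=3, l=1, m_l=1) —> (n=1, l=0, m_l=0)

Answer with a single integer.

(a) allowed
(b) forbidden — Δl = +3 (E1 requires Δl = ±1)
(c) allowed
(d) allowed
(e) forbidden — Δl = -6 (E1 requires Δl = ±1); Δm_l = +2 (E1 requires Δm_l = 0, ±1)
(f) allowed
(g) allowed
(h) forbidden — Δl = +3 (E1 requires Δl = ±1); Δm_l = +3 (E1 requires Δm_l = 0, ±1)
(i) allowed
Total allowed: 6 of 9.

6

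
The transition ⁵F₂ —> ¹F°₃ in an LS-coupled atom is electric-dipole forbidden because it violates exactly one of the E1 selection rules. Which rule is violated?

the ΔS = 0 rule

Parity must change: even → odd — satisfied.
ΔS = 0: S: 2 → 0 — violated.
ΔL = 0, ±1 (not L=0↔0): L: 3 → 3, ΔL = +0 — satisfied.
ΔJ = 0, ±1 (not J=0↔0): J: 2 → 3, ΔJ = +1 — satisfied.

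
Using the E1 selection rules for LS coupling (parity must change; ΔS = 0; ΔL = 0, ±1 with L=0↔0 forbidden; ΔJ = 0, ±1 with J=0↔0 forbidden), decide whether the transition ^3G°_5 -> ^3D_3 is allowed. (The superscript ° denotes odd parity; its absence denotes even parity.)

forbidden

Parity must change: odd → even — satisfied.
ΔS = 0: S: 1 → 1 — satisfied.
ΔL = 0, ±1 (not L=0↔0): L: 4 → 2, ΔL = -2 — violated.
ΔJ = 0, ±1 (not J=0↔0): J: 5 → 3, ΔJ = -2 — violated.
Rule(s) violated: ΔL, ΔJ.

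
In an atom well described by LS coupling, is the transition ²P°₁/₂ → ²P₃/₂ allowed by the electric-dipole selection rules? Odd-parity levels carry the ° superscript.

allowed

Parity must change: odd → even — ✓.
ΔJ = 0, ±1 (not J=0↔0): J: 1/2 → 3/2, ΔJ = +1 — ✓.
ΔL = 0, ±1 (not L=0↔0): L: 1 → 1, ΔL = +0 — ✓.
ΔS = 0: S: 1/2 → 1/2 — ✓.
All four E1 rules are satisfied.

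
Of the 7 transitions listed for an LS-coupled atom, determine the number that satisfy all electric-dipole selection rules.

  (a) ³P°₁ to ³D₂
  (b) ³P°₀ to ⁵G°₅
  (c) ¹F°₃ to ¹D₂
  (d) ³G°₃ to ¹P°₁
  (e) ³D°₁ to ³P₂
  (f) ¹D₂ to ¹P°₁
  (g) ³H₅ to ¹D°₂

(a) allowed
(b) forbidden (parity, ΔS, ΔL, ΔJ fail)
(c) allowed
(d) forbidden (parity, ΔS, ΔL, ΔJ fail)
(e) allowed
(f) allowed
(g) forbidden (ΔS, ΔL, ΔJ fail)
Total allowed: 4 of 7.

4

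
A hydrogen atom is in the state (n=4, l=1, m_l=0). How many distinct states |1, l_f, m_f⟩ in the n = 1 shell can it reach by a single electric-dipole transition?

1

E1 requires Δl = ±1, so l_f ∈ {0, 2}; with 0 ≤ l_f ≤ n_f−1 = 0, the allowed l_f values are {0}.
For l_f = 0: m_f ∈ {m_i−1, m_i, m_i+1} ∩ [−0, 0] = {0} → 1 state.
Total: 1.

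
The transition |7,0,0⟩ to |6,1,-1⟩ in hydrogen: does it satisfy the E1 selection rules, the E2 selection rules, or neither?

Δl = 1 − 0 = +1; l_i + l_f = 1.
Δm_l = -1.
E1 (Δl = ±1, |Δm_l| ≤ 1): satisfied.
E2 (Δl = 0,±2, l_i+l_f ≥ 2, |Δm_l| ≤ 2): not satisfied.

E1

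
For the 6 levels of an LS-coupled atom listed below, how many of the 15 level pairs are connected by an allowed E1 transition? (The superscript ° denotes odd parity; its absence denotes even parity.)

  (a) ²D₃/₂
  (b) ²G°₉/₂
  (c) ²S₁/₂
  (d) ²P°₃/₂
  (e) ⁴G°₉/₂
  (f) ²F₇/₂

3

(a)–(b): forbidden (ΔL, ΔJ).
(a)–(c): forbidden (parity, ΔL).
(a)–(d): allowed.
(a)–(e): forbidden (ΔS, ΔL, ΔJ).
(a)–(f): forbidden (parity, ΔJ).
(b)–(c): forbidden (ΔL, ΔJ).
(b)–(d): forbidden (parity, ΔL, ΔJ).
(b)–(e): forbidden (parity, ΔS).
(b)–(f): allowed.
(c)–(d): allowed.
(c)–(e): forbidden (ΔS, ΔL, ΔJ).
(c)–(f): forbidden (parity, ΔL, ΔJ).
(d)–(e): forbidden (parity, ΔS, ΔL, ΔJ).
(d)–(f): forbidden (ΔL, ΔJ).
(e)–(f): forbidden (ΔS).
Allowed pairs: 3 of 15.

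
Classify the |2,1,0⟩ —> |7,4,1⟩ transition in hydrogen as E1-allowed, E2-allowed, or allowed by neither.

neither

Δl = 4 − 1 = +3; l_i + l_f = 5.
Δm_l = +1.
E1 (Δl = ±1, |Δm_l| ≤ 1): not satisfied.
E2 (Δl = 0,±2, l_i+l_f ≥ 2, |Δm_l| ≤ 2): not satisfied.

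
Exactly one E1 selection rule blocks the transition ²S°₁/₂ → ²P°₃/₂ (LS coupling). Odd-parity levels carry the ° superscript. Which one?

parity

Parity must change: odd → odd — fails.
ΔS = 0: S: 1/2 → 1/2 — passes.
ΔJ = 0, ±1 (not J=0↔0): J: 1/2 → 3/2, ΔJ = +1 — passes.
ΔL = 0, ±1 (not L=0↔0): L: 0 → 1, ΔL = +1 — passes.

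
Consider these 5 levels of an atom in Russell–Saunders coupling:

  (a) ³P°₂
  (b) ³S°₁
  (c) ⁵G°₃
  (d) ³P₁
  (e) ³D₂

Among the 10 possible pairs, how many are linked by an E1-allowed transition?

3

(a)–(b): forbidden (parity).
(a)–(c): forbidden (parity, ΔS, ΔL).
(a)–(d): allowed.
(a)–(e): allowed.
(b)–(c): forbidden (parity, ΔS, ΔL, ΔJ).
(b)–(d): allowed.
(b)–(e): forbidden (ΔL).
(c)–(d): forbidden (ΔS, ΔL, ΔJ).
(c)–(e): forbidden (ΔS, ΔL).
(d)–(e): forbidden (parity).
Allowed pairs: 3 of 10.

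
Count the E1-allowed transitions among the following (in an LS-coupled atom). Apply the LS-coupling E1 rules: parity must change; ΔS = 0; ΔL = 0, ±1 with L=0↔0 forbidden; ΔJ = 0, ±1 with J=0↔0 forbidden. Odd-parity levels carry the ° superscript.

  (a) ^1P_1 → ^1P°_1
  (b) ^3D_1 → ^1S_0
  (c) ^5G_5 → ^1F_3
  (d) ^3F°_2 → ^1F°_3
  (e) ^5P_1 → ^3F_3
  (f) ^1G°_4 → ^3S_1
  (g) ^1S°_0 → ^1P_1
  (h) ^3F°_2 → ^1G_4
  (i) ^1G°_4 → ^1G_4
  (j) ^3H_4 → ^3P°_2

(a) allowed
(b) forbidden (parity, ΔS, ΔL fail)
(c) forbidden (parity, ΔS, ΔJ fail)
(d) forbidden (parity, ΔS fail)
(e) forbidden (parity, ΔS, ΔL, ΔJ fail)
(f) forbidden (ΔS, ΔL, ΔJ fail)
(g) allowed
(h) forbidden (ΔS, ΔJ fail)
(i) allowed
(j) forbidden (ΔL, ΔJ fail)
Total allowed: 3 of 10.

3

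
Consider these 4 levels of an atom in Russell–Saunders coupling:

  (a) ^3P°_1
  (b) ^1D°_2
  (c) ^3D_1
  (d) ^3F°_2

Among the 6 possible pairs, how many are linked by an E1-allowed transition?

(a)–(b): forbidden (parity, ΔS).
(a)–(c): allowed.
(a)–(d): forbidden (parity, ΔL).
(b)–(c): forbidden (ΔS).
(b)–(d): forbidden (parity, ΔS).
(c)–(d): allowed.
Allowed pairs: 2 of 6.

2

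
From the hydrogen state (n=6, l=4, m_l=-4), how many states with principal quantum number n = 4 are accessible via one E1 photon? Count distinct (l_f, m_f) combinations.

E1 requires Δl = ±1, so l_f ∈ {3, 5}; with 0 ≤ l_f ≤ n_f−1 = 3, the allowed l_f values are {3}.
For l_f = 3: m_f ∈ {m_i−1, m_i, m_i+1} ∩ [−3, 3] = {-3} → 1 state.
Total: 1.

1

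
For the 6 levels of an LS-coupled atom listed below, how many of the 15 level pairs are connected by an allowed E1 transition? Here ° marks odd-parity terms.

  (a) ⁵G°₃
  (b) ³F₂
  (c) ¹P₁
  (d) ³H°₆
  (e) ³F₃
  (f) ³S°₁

0

(a)–(b): forbidden (ΔS).
(a)–(c): forbidden (ΔS, ΔL, ΔJ).
(a)–(d): forbidden (parity, ΔS, ΔJ).
(a)–(e): forbidden (ΔS).
(a)–(f): forbidden (parity, ΔS, ΔL, ΔJ).
(b)–(c): forbidden (parity, ΔS, ΔL).
(b)–(d): forbidden (ΔL, ΔJ).
(b)–(e): forbidden (parity).
(b)–(f): forbidden (ΔL).
(c)–(d): forbidden (ΔS, ΔL, ΔJ).
(c)–(e): forbidden (parity, ΔS, ΔL, ΔJ).
(c)–(f): forbidden (ΔS).
(d)–(e): forbidden (ΔL, ΔJ).
(d)–(f): forbidden (parity, ΔL, ΔJ).
(e)–(f): forbidden (ΔL, ΔJ).
Allowed pairs: 0 of 15.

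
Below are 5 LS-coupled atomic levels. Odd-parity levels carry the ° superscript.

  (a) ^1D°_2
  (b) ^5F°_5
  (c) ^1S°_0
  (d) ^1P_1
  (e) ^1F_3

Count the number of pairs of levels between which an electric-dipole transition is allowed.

3

(a)–(b): forbidden (parity, ΔS, ΔJ).
(a)–(c): forbidden (parity, ΔL, ΔJ).
(a)–(d): allowed.
(a)–(e): allowed.
(b)–(c): forbidden (parity, ΔS, ΔL, ΔJ).
(b)–(d): forbidden (ΔS, ΔL, ΔJ).
(b)–(e): forbidden (ΔS, ΔJ).
(c)–(d): allowed.
(c)–(e): forbidden (ΔL, ΔJ).
(d)–(e): forbidden (parity, ΔL, ΔJ).
Allowed pairs: 3 of 10.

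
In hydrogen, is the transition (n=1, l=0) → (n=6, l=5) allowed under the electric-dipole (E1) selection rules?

Δl = 5 − 0 = +5; the E1 rule Δl = ±1 is violated.
The transition is electric-dipole forbidden.

forbidden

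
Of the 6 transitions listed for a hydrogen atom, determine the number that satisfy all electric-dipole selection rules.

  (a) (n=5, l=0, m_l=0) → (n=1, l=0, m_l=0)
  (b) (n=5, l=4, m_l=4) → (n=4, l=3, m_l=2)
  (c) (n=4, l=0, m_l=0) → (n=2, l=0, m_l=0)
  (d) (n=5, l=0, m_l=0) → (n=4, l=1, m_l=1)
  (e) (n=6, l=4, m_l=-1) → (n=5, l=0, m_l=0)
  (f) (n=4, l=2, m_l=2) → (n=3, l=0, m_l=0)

1

(a) forbidden — Δl = +0 (E1 requires Δl = ±1)
(b) forbidden — Δm_l = -2 (E1 requires Δm_l = 0, ±1)
(c) forbidden — Δl = +0 (E1 requires Δl = ±1)
(d) allowed
(e) forbidden — Δl = -4 (E1 requires Δl = ±1)
(f) forbidden — Δl = -2 (E1 requires Δl = ±1); Δm_l = -2 (E1 requires Δm_l = 0, ±1)
Total allowed: 1 of 6.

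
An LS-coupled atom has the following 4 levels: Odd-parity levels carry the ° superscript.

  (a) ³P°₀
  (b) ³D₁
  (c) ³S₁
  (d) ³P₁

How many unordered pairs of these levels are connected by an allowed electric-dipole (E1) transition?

3

(a)–(b): allowed.
(a)–(c): allowed.
(a)–(d): allowed.
(b)–(c): forbidden (parity, ΔL).
(b)–(d): forbidden (parity).
(c)–(d): forbidden (parity).
Allowed pairs: 3 of 6.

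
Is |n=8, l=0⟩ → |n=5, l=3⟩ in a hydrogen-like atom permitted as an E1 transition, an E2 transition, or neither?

neither

Δl = 3 − 0 = +3; l_i + l_f = 3.
E1 (Δl = ±1): not satisfied.
E2 (Δl = 0,±2, l_i+l_f ≥ 2): not satisfied.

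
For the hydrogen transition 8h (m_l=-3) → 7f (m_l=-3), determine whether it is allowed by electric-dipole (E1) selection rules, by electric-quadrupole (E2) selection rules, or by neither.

Δl = 3 − 5 = -2; l_i + l_f = 8.
Δm_l = +0.
E1 (Δl = ±1, |Δm_l| ≤ 1): not satisfied.
E2 (Δl = 0,±2, l_i+l_f ≥ 2, |Δm_l| ≤ 2): satisfied.

E2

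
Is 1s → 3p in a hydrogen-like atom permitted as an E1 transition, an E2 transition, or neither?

E1

Δl = 1 − 0 = +1; l_i + l_f = 1.
E1 (Δl = ±1): satisfied.
E2 (Δl = 0,±2, l_i+l_f ≥ 2): not satisfied.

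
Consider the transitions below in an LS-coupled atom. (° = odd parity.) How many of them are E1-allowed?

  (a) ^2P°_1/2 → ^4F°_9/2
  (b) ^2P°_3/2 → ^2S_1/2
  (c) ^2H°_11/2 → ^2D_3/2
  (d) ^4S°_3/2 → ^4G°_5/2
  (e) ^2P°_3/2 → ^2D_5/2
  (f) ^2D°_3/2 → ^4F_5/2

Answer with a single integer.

(a) forbidden (parity, ΔS, ΔL, ΔJ fail)
(b) allowed
(c) forbidden (ΔL, ΔJ fail)
(d) forbidden (parity, ΔL fail)
(e) allowed
(f) forbidden (ΔS fails)
Total allowed: 2 of 6.

2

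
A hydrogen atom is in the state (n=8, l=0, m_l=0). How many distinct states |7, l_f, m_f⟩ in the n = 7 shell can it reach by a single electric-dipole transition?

3

E1 requires Δl = ±1, so l_f ∈ {-1, 1}; with 0 ≤ l_f ≤ n_f−1 = 6, the allowed l_f values are {1}.
For l_f = 1: m_f ∈ {m_i−1, m_i, m_i+1} ∩ [−1, 1] = {-1, 0, 1} → 3 states.
Total: 3.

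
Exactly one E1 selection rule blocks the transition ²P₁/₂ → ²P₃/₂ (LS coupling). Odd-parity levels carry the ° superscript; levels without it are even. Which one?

parity

Initial level: S=1/2, L=1, J=1/2, parity even. Final level: S=1/2, L=1, J=3/2, parity even.
Parity must change: even → even — ✗.
ΔS = 0: S: 1/2 → 1/2 — ✓.
ΔL = 0, ±1 (not L=0↔0): L: 1 → 1, ΔL = +0 — ✓.
ΔJ = 0, ±1 (not J=0↔0): J: 1/2 → 3/2, ΔJ = +1 — ✓.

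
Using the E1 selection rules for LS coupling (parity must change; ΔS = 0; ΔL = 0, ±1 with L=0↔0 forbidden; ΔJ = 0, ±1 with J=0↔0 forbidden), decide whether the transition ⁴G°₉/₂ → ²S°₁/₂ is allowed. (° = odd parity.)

Reading off the term symbols: S 3/2→1/2, L 4→0, J 9/2→1/2, parity odd→odd.
Parity must change: odd → odd — fails.
ΔJ = 0, ±1 (not J=0↔0): J: 9/2 → 1/2, ΔJ = -4 — fails.
ΔL = 0, ±1 (not L=0↔0): L: 4 → 0, ΔL = -4 — fails.
ΔS = 0: S: 3/2 → 1/2 — fails.
Rule(s) violated: parity, ΔS, ΔL, ΔJ.

forbidden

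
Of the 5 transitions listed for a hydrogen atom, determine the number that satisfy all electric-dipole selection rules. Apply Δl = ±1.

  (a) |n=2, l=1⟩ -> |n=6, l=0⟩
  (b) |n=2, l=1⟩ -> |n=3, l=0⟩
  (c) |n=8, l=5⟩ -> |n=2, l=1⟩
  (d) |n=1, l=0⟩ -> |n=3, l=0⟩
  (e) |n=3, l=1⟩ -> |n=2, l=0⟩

3

(a) allowed
(b) allowed
(c) forbidden — Δl = -4 (E1 requires Δl = ±1)
(d) forbidden — Δl = +0 (E1 requires Δl = ±1)
(e) allowed
Total allowed: 3 of 5.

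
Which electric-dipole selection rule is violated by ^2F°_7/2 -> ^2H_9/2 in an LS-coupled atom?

Initial level: S=1/2, L=3, J=7/2, parity odd. Final level: S=1/2, L=5, J=9/2, parity even.
Parity must change: odd → even — ok.
ΔS = 0: S: 1/2 → 1/2 — ok.
ΔL = 0, ±1 (not L=0↔0): L: 3 → 5, ΔL = +2 — fails.
ΔJ = 0, ±1 (not J=0↔0): J: 7/2 → 9/2, ΔJ = +1 — ok.

the ΔL = 0, ±1 rule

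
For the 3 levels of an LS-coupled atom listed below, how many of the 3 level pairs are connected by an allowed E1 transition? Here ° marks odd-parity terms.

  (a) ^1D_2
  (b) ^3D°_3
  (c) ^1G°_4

(a)–(b): forbidden (ΔS).
(a)–(c): forbidden (ΔL, ΔJ).
(b)–(c): forbidden (parity, ΔS, ΔL).
Allowed pairs: 0 of 3.

0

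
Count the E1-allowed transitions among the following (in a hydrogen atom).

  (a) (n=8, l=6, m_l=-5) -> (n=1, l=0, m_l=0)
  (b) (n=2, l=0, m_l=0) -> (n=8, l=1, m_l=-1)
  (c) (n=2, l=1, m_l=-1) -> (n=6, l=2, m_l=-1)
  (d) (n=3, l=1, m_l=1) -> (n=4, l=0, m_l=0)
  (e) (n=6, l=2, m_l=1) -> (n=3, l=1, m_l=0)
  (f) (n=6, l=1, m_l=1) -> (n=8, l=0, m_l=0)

(a) forbidden — Δl = -6 (E1 requires Δl = ±1); Δm_l = +5 (E1 requires Δm_l = 0, ±1)
(b) allowed
(c) allowed
(d) allowed
(e) allowed
(f) allowed
Total allowed: 5 of 6.

5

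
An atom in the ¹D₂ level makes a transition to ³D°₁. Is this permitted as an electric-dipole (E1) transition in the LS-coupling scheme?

Initial level: S=0, L=2, J=2, parity even. Final level: S=1, L=2, J=1, parity odd.
Parity must change: even → odd — ok.
ΔS = 0: S: 0 → 1 — fails.
ΔL = 0, ±1 (not L=0↔0): L: 2 → 2, ΔL = +0 — ok.
ΔJ = 0, ±1 (not J=0↔0): J: 2 → 1, ΔJ = -1 — ok.
Rule(s) violated: ΔS.

forbidden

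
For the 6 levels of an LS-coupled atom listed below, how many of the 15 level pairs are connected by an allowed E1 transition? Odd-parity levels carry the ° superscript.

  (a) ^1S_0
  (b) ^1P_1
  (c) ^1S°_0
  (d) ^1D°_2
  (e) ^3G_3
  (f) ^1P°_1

(a)–(b): forbidden (parity).
(a)–(c): forbidden (ΔL, ΔJ).
(a)–(d): forbidden (ΔL, ΔJ).
(a)–(e): forbidden (parity, ΔS, ΔL, ΔJ).
(a)–(f): allowed.
(b)–(c): allowed.
(b)–(d): allowed.
(b)–(e): forbidden (parity, ΔS, ΔL, ΔJ).
(b)–(f): allowed.
(c)–(d): forbidden (parity, ΔL, ΔJ).
(c)–(e): forbidden (ΔS, ΔL, ΔJ).
(c)–(f): forbidden (parity).
(d)–(e): forbidden (ΔS, ΔL).
(d)–(f): forbidden (parity).
(e)–(f): forbidden (ΔS, ΔL, ΔJ).
Allowed pairs: 4 of 15.

4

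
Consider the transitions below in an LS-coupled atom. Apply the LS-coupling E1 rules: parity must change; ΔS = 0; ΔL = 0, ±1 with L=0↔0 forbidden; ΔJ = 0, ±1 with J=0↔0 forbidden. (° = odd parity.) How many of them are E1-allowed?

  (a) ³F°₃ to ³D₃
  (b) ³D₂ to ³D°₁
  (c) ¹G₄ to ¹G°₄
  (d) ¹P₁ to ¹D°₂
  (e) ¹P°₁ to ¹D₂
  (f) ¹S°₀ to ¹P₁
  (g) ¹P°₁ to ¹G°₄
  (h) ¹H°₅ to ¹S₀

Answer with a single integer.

6

(a) allowed
(b) allowed
(c) allowed
(d) allowed
(e) allowed
(f) allowed
(g) forbidden (parity, ΔL, ΔJ fail)
(h) forbidden (ΔL, ΔJ fail)
Total allowed: 6 of 8.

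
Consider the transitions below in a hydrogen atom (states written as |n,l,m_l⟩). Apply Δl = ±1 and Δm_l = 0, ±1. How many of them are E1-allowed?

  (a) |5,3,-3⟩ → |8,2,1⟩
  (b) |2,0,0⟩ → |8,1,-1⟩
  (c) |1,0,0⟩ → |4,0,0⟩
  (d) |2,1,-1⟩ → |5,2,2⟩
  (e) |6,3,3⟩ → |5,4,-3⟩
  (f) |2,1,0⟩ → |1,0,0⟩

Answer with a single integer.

2

(a) forbidden — Δm_l = +4 (E1 requires Δm_l = 0, ±1)
(b) allowed
(c) forbidden — Δl = +0 (E1 requires Δl = ±1)
(d) forbidden — Δm_l = +3 (E1 requires Δm_l = 0, ±1)
(e) forbidden — Δm_l = -6 (E1 requires Δm_l = 0, ±1)
(f) allowed
Total allowed: 2 of 6.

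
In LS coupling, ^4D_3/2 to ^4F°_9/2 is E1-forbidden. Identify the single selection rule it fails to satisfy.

the ΔJ = 0, ±1 rule

Initial level: S=3/2, L=2, J=3/2, parity even. Final level: S=3/2, L=3, J=9/2, parity odd.
Parity must change: even → odd — ok.
ΔS = 0: S: 3/2 → 3/2 — ok.
ΔL = 0, ±1 (not L=0↔0): L: 2 → 3, ΔL = +1 — ok.
ΔJ = 0, ±1 (not J=0↔0): J: 3/2 → 9/2, ΔJ = +3 — fails.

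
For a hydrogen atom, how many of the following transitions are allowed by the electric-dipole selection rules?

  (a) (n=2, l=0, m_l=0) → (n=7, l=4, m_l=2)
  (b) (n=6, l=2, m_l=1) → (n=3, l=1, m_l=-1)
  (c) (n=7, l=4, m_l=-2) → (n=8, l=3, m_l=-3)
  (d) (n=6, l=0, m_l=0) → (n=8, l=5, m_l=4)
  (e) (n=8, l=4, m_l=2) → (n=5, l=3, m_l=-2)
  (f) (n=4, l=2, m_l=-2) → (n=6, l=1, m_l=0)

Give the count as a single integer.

1

(a) forbidden — Δl = +4 (E1 requires Δl = ±1); Δm_l = +2 (E1 requires Δm_l = 0, ±1)
(b) forbidden — Δm_l = -2 (E1 requires Δm_l = 0, ±1)
(c) allowed
(d) forbidden — Δl = +5 (E1 requires Δl = ±1); Δm_l = +4 (E1 requires Δm_l = 0, ±1)
(e) forbidden — Δm_l = -4 (E1 requires Δm_l = 0, ±1)
(f) forbidden — Δm_l = +2 (E1 requires Δm_l = 0, ±1)
Total allowed: 1 of 6.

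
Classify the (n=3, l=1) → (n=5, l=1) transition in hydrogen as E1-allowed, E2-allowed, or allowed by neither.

E2

Δl = 1 − 1 = +0; l_i + l_f = 2.
E1 (Δl = ±1): not satisfied.
E2 (Δl = 0,±2, l_i+l_f ≥ 2): satisfied.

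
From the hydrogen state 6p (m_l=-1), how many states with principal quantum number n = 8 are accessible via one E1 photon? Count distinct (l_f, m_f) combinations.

E1 requires Δl = ±1, so l_f ∈ {0, 2}; with 0 ≤ l_f ≤ n_f−1 = 7, the allowed l_f values are {0, 2}.
For l_f = 0: m_f ∈ {m_i−1, m_i, m_i+1} ∩ [−0, 0] = {0} → 1 state.
For l_f = 2: m_f ∈ {m_i−1, m_i, m_i+1} ∩ [−2, 2] = {-2, -1, 0} → 3 states.
Total: 4.

4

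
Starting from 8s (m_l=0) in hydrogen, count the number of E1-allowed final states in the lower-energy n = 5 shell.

3

E1 requires Δl = ±1, so l_f ∈ {-1, 1}; with 0 ≤ l_f ≤ n_f−1 = 4, the allowed l_f values are {1}.
For l_f = 1: m_f ∈ {m_i−1, m_i, m_i+1} ∩ [−1, 1] = {-1, 0, 1} → 3 states.
Total: 3.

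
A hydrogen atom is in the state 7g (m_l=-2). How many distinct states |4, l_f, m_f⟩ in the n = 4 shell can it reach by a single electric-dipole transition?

E1 requires Δl = ±1, so l_f ∈ {3, 5}; with 0 ≤ l_f ≤ n_f−1 = 3, the allowed l_f values are {3}.
For l_f = 3: m_f ∈ {m_i−1, m_i, m_i+1} ∩ [−3, 3] = {-3, -2, -1} → 3 states.
Total: 3.

3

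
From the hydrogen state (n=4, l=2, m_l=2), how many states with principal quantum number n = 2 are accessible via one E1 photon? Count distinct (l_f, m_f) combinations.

1

E1 requires Δl = ±1, so l_f ∈ {1, 3}; with 0 ≤ l_f ≤ n_f−1 = 1, the allowed l_f values are {1}.
For l_f = 1: m_f ∈ {m_i−1, m_i, m_i+1} ∩ [−1, 1] = {1} → 1 state.
Total: 1.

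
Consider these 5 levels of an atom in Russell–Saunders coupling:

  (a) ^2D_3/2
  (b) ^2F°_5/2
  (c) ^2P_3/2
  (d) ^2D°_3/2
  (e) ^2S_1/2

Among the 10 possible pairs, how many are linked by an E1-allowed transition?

3

(a)–(b): allowed.
(a)–(c): forbidden (parity).
(a)–(d): allowed.
(a)–(e): forbidden (parity, ΔL).
(b)–(c): forbidden (ΔL).
(b)–(d): forbidden (parity).
(b)–(e): forbidden (ΔL, ΔJ).
(c)–(d): allowed.
(c)–(e): forbidden (parity).
(d)–(e): forbidden (ΔL).
Allowed pairs: 3 of 10.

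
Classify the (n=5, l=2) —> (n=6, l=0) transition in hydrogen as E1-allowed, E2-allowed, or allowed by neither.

E2

Δl = 0 − 2 = -2; l_i + l_f = 2.
E1 (Δl = ±1): not satisfied.
E2 (Δl = 0,±2, l_i+l_f ≥ 2): satisfied.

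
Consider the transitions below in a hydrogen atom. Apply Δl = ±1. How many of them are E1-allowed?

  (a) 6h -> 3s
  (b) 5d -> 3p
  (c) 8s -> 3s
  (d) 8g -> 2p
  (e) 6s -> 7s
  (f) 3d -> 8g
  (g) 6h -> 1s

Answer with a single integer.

(a) forbidden — Δl = -5 (E1 requires Δl = ±1)
(b) allowed
(c) forbidden — Δl = +0 (E1 requires Δl = ±1)
(d) forbidden — Δl = -3 (E1 requires Δl = ±1)
(e) forbidden — Δl = +0 (E1 requires Δl = ±1)
(f) forbidden — Δl = +2 (E1 requires Δl = ±1)
(g) forbidden — Δl = -5 (E1 requires Δl = ±1)
Total allowed: 1 of 7.

1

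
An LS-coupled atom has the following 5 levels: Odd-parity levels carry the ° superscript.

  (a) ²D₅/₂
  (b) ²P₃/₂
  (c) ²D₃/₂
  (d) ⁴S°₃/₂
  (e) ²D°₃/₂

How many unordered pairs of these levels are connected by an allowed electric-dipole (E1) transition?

3

(a)–(b): forbidden (parity).
(a)–(c): forbidden (parity).
(a)–(d): forbidden (ΔS, ΔL).
(a)–(e): allowed.
(b)–(c): forbidden (parity).
(b)–(d): forbidden (ΔS).
(b)–(e): allowed.
(c)–(d): forbidden (ΔS, ΔL).
(c)–(e): allowed.
(d)–(e): forbidden (parity, ΔS, ΔL).
Allowed pairs: 3 of 10.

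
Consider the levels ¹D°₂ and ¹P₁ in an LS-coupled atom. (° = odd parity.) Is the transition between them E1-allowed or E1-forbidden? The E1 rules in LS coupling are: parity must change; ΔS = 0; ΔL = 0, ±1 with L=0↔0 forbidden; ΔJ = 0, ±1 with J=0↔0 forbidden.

Initial level: S=0, L=2, J=2, parity odd. Final level: S=0, L=1, J=1, parity even.
Parity must change: odd → even — passes.
ΔS = 0: S: 0 → 0 — passes.
ΔL = 0, ±1 (not L=0↔0): L: 2 → 1, ΔL = -1 — passes.
ΔJ = 0, ±1 (not J=0↔0): J: 2 → 1, ΔJ = -1 — passes.
All four E1 rules are satisfied.

allowed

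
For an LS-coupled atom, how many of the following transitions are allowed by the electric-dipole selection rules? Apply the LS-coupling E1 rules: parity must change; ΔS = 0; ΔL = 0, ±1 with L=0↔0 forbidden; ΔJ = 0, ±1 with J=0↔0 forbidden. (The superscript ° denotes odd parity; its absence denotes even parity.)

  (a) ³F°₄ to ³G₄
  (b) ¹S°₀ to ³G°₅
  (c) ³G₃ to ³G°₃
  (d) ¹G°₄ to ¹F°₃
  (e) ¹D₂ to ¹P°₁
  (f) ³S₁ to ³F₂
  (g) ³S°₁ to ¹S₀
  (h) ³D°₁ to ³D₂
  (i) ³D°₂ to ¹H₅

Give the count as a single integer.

(a) allowed
(b) forbidden (parity, ΔS, ΔL, ΔJ fail)
(c) allowed
(d) forbidden (parity fails)
(e) allowed
(f) forbidden (parity, ΔL fail)
(g) forbidden (ΔS, ΔL fail)
(h) allowed
(i) forbidden (ΔS, ΔL, ΔJ fail)
Total allowed: 4 of 9.

4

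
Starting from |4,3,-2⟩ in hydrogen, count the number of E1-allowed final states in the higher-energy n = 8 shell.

5

E1 requires Δl = ±1, so l_f ∈ {2, 4}; with 0 ≤ l_f ≤ n_f−1 = 7, the allowed l_f values are {2, 4}.
For l_f = 2: m_f ∈ {m_i−1, m_i, m_i+1} ∩ [−2, 2] = {-2, -1} → 2 states.
For l_f = 4: m_f ∈ {m_i−1, m_i, m_i+1} ∩ [−4, 4] = {-3, -2, -1} → 3 states.
Total: 5.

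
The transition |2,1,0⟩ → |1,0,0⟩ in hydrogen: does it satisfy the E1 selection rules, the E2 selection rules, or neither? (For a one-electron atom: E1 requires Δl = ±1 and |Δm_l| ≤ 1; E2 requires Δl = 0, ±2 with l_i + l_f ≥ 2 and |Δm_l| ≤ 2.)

E1

Δl = 0 − 1 = -1; l_i + l_f = 1.
Δm_l = +0.
E1 (Δl = ±1, |Δm_l| ≤ 1): satisfied.
E2 (Δl = 0,±2, l_i+l_f ≥ 2, |Δm_l| ≤ 2): not satisfied.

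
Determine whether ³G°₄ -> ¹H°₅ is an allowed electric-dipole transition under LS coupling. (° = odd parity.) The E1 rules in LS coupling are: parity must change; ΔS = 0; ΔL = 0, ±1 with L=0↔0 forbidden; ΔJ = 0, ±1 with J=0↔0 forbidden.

Parity must change: odd → odd — fails.
ΔL = 0, ±1 (not L=0↔0): L: 4 → 5, ΔL = +1 — ok.
ΔS = 0: S: 1 → 0 — fails.
ΔJ = 0, ±1 (not J=0↔0): J: 4 → 5, ΔJ = +1 — ok.
Rule(s) violated: parity, ΔS.

forbidden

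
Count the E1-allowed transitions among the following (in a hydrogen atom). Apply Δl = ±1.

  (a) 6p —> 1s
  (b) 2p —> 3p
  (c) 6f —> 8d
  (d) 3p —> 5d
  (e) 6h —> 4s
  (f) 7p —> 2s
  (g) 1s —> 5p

5

(a) allowed
(b) forbidden — Δl = +0 (E1 requires Δl = ±1)
(c) allowed
(d) allowed
(e) forbidden — Δl = -5 (E1 requires Δl = ±1)
(f) allowed
(g) allowed
Total allowed: 5 of 7.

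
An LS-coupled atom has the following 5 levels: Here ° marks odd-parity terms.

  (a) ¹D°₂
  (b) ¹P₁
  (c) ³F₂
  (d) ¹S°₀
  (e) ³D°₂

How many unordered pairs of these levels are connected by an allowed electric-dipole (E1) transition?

3

(a)–(b): allowed.
(a)–(c): forbidden (ΔS).
(a)–(d): forbidden (parity, ΔL, ΔJ).
(a)–(e): forbidden (parity, ΔS).
(b)–(c): forbidden (parity, ΔS, ΔL).
(b)–(d): allowed.
(b)–(e): forbidden (ΔS).
(c)–(d): forbidden (ΔS, ΔL, ΔJ).
(c)–(e): allowed.
(d)–(e): forbidden (parity, ΔS, ΔL, ΔJ).
Allowed pairs: 3 of 10.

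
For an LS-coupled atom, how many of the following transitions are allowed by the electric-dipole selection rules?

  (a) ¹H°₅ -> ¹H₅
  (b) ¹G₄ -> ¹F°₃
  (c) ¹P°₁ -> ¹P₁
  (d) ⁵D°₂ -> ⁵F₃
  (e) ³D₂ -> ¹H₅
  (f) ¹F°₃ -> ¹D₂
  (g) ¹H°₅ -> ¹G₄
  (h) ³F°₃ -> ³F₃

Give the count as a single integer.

(a) allowed
(b) allowed
(c) allowed
(d) allowed
(e) forbidden (parity, ΔS, ΔL, ΔJ fail)
(f) allowed
(g) allowed
(h) allowed
Total allowed: 7 of 8.

7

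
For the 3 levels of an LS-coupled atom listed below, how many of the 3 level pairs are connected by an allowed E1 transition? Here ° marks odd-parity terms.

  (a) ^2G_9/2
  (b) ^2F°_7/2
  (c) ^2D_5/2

(a)–(b): allowed.
(a)–(c): forbidden (parity, ΔL, ΔJ).
(b)–(c): allowed.
Allowed pairs: 2 of 3.

2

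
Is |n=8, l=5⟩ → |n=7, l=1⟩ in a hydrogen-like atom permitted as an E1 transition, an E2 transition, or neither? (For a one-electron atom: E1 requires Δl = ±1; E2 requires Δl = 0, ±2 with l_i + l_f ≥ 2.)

Δl = 1 − 5 = -4; l_i + l_f = 6.
E1 (Δl = ±1): not satisfied.
E2 (Δl = 0,±2, l_i+l_f ≥ 2): not satisfied.

neither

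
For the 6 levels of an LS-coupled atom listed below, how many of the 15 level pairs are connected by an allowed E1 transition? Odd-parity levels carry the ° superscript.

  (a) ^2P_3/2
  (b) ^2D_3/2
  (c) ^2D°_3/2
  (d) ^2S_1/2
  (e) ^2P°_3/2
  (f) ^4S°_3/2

5

(a)–(b): forbidden (parity).
(a)–(c): allowed.
(a)–(d): forbidden (parity).
(a)–(e): allowed.
(a)–(f): forbidden (ΔS).
(b)–(c): allowed.
(b)–(d): forbidden (parity, ΔL).
(b)–(e): allowed.
(b)–(f): forbidden (ΔS, ΔL).
(c)–(d): forbidden (ΔL).
(c)–(e): forbidden (parity).
(c)–(f): forbidden (parity, ΔS, ΔL).
(d)–(e): allowed.
(d)–(f): forbidden (ΔS, ΔL).
(e)–(f): forbidden (parity, ΔS).
Allowed pairs: 5 of 15.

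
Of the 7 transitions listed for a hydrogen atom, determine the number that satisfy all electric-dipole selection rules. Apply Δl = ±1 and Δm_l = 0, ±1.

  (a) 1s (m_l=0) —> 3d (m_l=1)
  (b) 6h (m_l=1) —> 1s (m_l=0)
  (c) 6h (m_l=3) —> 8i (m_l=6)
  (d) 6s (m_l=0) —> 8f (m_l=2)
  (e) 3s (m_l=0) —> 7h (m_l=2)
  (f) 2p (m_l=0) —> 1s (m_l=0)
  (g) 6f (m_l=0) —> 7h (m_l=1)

1

(a) forbidden — Δl = +2 (E1 requires Δl = ±1)
(b) forbidden — Δl = -5 (E1 requires Δl = ±1)
(c) forbidden — Δm_l = +3 (E1 requires Δm_l = 0, ±1)
(d) forbidden — Δl = +3 (E1 requires Δl = ±1); Δm_l = +2 (E1 requires Δm_l = 0, ±1)
(e) forbidden — Δl = +5 (E1 requires Δl = ±1); Δm_l = +2 (E1 requires Δm_l = 0, ±1)
(f) allowed
(g) forbidden — Δl = +2 (E1 requires Δl = ±1)
Total allowed: 1 of 7.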